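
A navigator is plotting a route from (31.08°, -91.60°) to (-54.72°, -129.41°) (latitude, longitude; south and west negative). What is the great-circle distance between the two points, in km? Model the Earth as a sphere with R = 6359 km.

10183 km

Haversine: a = sin²(Δφ/2)+cos φ₁ cos φ₂ sin²(Δλ/2) = 0.51531;  σ = 2·atan2(√a,√(1−a))
σ = 91.754° → d = Rσ = 6359·1.60142 = 10183 km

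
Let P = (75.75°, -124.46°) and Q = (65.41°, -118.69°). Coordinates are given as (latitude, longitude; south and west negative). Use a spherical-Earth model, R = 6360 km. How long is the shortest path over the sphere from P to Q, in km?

Haversine: a = sin²(Δφ/2)+cos φ₁ cos φ₂ sin²(Δλ/2) = 0.00838;  σ = 2·atan2(√a,√(1−a))
σ = 10.504° → d = Rσ = 6360·0.18334 = 1166 km

1166 km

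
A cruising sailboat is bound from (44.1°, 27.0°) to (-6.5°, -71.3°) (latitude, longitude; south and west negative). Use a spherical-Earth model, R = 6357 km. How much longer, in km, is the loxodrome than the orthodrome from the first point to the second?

Great circle: cos σ = sin φ₁ sin φ₂ + cos φ₁ cos φ₂ cos Δλ,  σ = 1.7536 rad → d_gc = 11147.58 km
Rhumb line: Δψ = -0.9730, q = Δφ/Δψ = 0.9076, d_rh = R√(Δφ²+q²Δλ²) = 11380.12 km
Excess = 11380.12 − 11147.58 = 232.54 ≈ 233 km

233 km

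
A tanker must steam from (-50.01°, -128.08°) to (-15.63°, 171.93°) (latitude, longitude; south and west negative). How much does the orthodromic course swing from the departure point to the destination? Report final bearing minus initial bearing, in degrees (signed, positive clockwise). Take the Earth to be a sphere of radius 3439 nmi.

+36.3°

At departure: θ₁ = atan2(sin Δλ cos φ₂, cos φ₁ sin φ₂ − sin φ₁ cos φ₂ cos Δλ) = 283.22°
At arrival: θ₂ = atan2(sin Δλ cos φ₁, −cos φ₂ sin φ₁ + sin φ₂ cos φ₁ cos Δλ) = 319.48°
Δθ = θ₂ − θ₁ = +36.3°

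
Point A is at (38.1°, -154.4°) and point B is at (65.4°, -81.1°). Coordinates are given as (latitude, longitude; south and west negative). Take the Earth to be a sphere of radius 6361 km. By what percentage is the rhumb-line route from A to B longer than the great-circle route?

Great circle: σ = 0.8564 rad → d_gc = Rσ = 5447.5 km
Rhumb: Δφ = +0.4765, Δλ = +1.2793, Δψ = +0.8029, q = Δφ/Δψ = 0.5934 → d_rh = R√(Δφ²+q²Δλ²) = 5701.6 km
Excess = (5701.6 − 5447.5) / 5447.5 = 254.1 / 5447.5 = 4.66% ≈ 4.7%

4.7%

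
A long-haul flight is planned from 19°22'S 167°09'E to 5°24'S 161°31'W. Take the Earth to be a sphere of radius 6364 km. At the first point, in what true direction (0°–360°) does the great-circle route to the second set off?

69.5°

N = sin Δλ·cos φ₂ = +0.5177;  D = cos φ₁ sin φ₂ − sin φ₁ cos φ₂ cos Δλ = +0.1932
initial course = atan2(N, D) = 69.53°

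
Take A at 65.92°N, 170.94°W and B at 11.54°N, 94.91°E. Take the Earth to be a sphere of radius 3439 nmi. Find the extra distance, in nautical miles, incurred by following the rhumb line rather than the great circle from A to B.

Great circle: cos σ = sin φ₁ sin φ₂ + cos φ₁ cos φ₂ cos Δλ,  σ = 1.4165 rad → d_gc = 4871.2 nmi
Rhumb line: Δψ = -1.3423, q = Δφ/Δψ = 0.7071, d_rh = R√(Δφ²+q²Δλ²) = 5159.3 nmi
Excess = 5159.3 − 4871.2 = 288.1 ≈ 288 nmi

288 nmi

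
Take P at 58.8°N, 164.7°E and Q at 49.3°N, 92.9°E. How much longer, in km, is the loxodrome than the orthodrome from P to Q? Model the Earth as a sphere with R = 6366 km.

213 km

Great circle: cos σ = sin φ₁ sin φ₂ + cos φ₁ cos φ₂ cos Δλ,  σ = 0.7167 rad → d_gc = 4562.4 km
Rhumb line: Δψ = -0.2840, q = Δφ/Δψ = 0.5838, d_rh = R√(Δφ²+q²Δλ²) = 4775.7 km
Excess = 4775.7 − 4562.4 = 213.3 ≈ 213 km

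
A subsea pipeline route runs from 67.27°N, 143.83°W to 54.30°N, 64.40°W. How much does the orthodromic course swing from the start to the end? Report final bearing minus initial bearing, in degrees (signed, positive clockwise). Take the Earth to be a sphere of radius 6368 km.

+72.2°

At departure: θ₁ = atan2(sin Δλ cos φ₂, cos φ₁ sin φ₂ − sin φ₁ cos φ₂ cos Δλ) = 69.45°
At arrival: θ₂ = atan2(sin Δλ cos φ₁, −cos φ₂ sin φ₁ + sin φ₂ cos φ₁ cos Δλ) = 141.68°
Δθ = θ₂ − θ₁ = +72.2°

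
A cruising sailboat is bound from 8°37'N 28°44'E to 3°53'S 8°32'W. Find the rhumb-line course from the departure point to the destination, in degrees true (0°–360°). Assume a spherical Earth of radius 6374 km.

Meridional parts: M(φ₁)=+0.1510, M(φ₂)=-0.0678 → ΔM = -0.2188;  Δλ = -0.6504 rad
tan C = Δλ / ΔM = +2.9729 → C = 251.41°

251.4°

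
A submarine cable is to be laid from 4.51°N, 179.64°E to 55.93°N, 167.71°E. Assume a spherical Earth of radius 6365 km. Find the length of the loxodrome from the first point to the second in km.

Δψ = ln[tan(π/4+φ₂/2)/tan(π/4+φ₁/2)] = +1.1041;  Δφ = +0.8974 rad,  Δλ = -0.2082 rad
q = Δφ/Δψ = 0.8129
d = R·√(Δφ² + q²Δλ²) = 6365·0.91327 = 5813 km

5813 km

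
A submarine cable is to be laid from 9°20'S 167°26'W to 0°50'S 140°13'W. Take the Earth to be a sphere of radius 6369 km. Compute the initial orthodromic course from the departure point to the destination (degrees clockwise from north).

74.1°

θ = atan2( sin Δλ·cos φ₂ ,  cos φ₁ sin φ₂ − sin φ₁ cos φ₂ cos Δλ )
  = atan2(+0.4573, +0.1299) = 74.15°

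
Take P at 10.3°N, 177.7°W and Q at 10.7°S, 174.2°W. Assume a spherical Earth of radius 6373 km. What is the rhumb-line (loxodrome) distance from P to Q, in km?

Rhumb course C = atan2(Δλ, Δψ) with Δψ = ln[tan(π/4+φ₂/2)/tan(π/4+φ₁/2)] = -0.3686, Δλ = +0.0611 → C = 170.59°
d = R·|Δφ| / |cos C| = 6373·0.36652 / 0.98654 = 2368 km

2368 km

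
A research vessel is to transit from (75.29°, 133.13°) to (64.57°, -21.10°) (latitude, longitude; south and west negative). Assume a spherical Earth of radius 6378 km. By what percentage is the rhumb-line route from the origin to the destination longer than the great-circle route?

Great circle: σ = 0.6836 rad → d_gc = Rσ = 4359.9 km
Rhumb: Δφ = -0.1871, Δλ = -2.6918, Δψ = -0.5585, q = Δφ/Δψ = 0.3350 → d_rh = R√(Δφ²+q²Δλ²) = 5874.0 km
Excess = (5874.0 − 4359.9) / 4359.9 = 1514.1 / 4359.9 = 34.73% ≈ 34.7%

34.7%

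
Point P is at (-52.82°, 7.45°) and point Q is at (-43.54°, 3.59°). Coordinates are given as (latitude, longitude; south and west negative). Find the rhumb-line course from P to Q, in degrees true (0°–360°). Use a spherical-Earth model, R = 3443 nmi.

344.6°

Meridional parts: M(φ₁)=-1.0896, M(φ₂)=-0.8458 → ΔM = +0.2438;  Δλ = -0.0674 rad
tan C = Δλ / ΔM = -0.2763 → C = 344.56°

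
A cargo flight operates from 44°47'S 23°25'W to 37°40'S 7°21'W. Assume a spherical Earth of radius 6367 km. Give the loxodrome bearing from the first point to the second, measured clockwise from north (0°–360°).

59.5°

Δψ = ln[tan(π/4+φ₂/2)/tan(π/4+φ₁/2)] = +0.1654
Δλ = +0.2804 rad (taken the short way round)
course = atan2(Δλ, Δψ) = 59.46°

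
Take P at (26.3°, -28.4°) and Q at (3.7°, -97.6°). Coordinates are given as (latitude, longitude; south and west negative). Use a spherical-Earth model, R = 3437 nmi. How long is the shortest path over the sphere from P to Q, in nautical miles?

cos σ = sin φ₁ sin φ₂ + cos φ₁ cos φ₂ cos Δλ
      = sin(26.30°)sin(3.70°) + cos(26.30°)cos(3.70°)cos(-69.20°) = 0.3463
σ = 69.740° → d = Rσ = 3437·1.21720 = 4184 nmi

4184 nmi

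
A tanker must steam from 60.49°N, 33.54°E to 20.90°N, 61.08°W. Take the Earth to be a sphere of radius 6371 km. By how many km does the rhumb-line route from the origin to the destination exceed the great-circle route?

Great circle: cos σ = sin φ₁ sin φ₂ + cos φ₁ cos φ₂ cos Δλ,  σ = 1.2939 rad → d_gc = 8243.3 km
Rhumb line: Δψ = -0.9610, q = Δφ/Δψ = 0.7190, d_rh = R√(Δφ²+q²Δλ²) = 8752.3 km
Excess = 8752.3 − 8243.3 = 509.0 ≈ 509 km

509 km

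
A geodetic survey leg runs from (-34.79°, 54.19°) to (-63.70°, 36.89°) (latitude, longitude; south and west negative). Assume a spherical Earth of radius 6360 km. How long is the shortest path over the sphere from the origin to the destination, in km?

cos σ = sin φ₁ sin φ₂ + cos φ₁ cos φ₂ cos Δλ
      = sin(-34.79°)sin(-63.70°) + cos(-34.79°)cos(-63.70°)cos(-17.30°) = 0.8589
σ = 30.805° → d = Rσ = 6360·0.53764 = 3419 km

3419 km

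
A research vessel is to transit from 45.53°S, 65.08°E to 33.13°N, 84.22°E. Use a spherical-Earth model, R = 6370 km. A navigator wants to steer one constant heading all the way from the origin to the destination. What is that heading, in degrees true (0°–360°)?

Δψ = ln[tan(π/4+φ₂/2)/tan(π/4+φ₁/2)] = +1.5080
Δλ = +0.3341 rad (taken the short way round)
course = atan2(Δλ, Δψ) = 12.49°

12.5°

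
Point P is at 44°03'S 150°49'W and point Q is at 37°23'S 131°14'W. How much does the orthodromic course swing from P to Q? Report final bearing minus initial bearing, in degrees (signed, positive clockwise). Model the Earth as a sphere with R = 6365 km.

-12.9°

Initial bearing θ₁ = atan2(sin Δλ cos φ₂, cos φ₁ sin φ₂ − sin φ₁ cos φ₂ cos Δλ) = 72.47°
Final bearing θ₂ = (initial bearing from the destination back to the start) + 180° = 59.60°
Δθ = θ₂ − θ₁ = -12.9°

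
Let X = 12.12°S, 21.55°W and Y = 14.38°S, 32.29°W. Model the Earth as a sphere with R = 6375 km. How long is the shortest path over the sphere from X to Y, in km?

1190 km

cos σ = sin φ₁ sin φ₂ + cos φ₁ cos φ₂ cos Δλ
      = sin(-12.12°)sin(-14.38°) + cos(-12.12°)cos(-14.38°)cos(-10.74°) = 0.9826
σ = 10.694° → d = Rσ = 6375·0.18665 = 1190 km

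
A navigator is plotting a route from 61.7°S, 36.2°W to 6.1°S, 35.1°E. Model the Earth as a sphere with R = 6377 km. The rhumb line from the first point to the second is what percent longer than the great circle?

Great circle: σ = 1.3236 rad → d_gc = Rσ = 8440.5 km
Rhumb: Δφ = +0.9704, Δλ = +1.2444, Δψ = +1.2712, q = Δφ/Δψ = 0.7634 → d_rh = R√(Δφ²+q²Δλ²) = 8659.8 km
Excess = (8659.8 − 8440.5) / 8440.5 = 219.3 / 8440.5 = 2.60% ≈ 2.6%

2.6%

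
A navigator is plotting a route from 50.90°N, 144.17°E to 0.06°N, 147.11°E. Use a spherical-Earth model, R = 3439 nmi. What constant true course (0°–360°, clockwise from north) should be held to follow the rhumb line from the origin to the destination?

Meridional parts: M(φ₁)=+1.0354, M(φ₂)=+0.0010 → ΔM = -1.0343;  Δλ = +0.0513 rad
tan C = Δλ / ΔM = -0.0496 → C = 177.16°

177.2°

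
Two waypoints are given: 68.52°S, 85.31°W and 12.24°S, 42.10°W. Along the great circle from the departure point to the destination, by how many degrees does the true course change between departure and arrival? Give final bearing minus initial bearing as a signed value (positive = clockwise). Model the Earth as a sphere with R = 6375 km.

-32.4°

Initial bearing θ₁ = atan2(sin Δλ cos φ₂, cos φ₁ sin φ₂ − sin φ₁ cos φ₂ cos Δλ) = 48.83°
Final bearing θ₂ = (initial bearing from the destination back to the start) + 180° = 16.38°
Δθ = θ₂ − θ₁ = -32.4°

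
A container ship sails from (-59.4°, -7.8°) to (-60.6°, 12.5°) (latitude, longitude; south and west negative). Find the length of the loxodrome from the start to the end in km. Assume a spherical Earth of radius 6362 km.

1135 km

Δψ = ln[tan(π/4+φ₂/2)/tan(π/4+φ₁/2)] = -0.0419;  Δφ = -0.0209 rad,  Δλ = +0.3543 rad
q = Δφ/Δψ = 0.4999
d = R·√(Δφ² + q²Δλ²) = 6362·0.17836 = 1135 km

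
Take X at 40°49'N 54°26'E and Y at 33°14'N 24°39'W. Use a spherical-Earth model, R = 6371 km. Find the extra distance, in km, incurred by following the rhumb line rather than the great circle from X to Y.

229 km

Great circle: cos σ = sin φ₁ sin φ₂ + cos φ₁ cos φ₂ cos Δλ,  σ = 1.0723 rad → d_gc = 6831.6 km
Rhumb line: Δψ = -0.1660, q = Δφ/Δψ = 0.7971, d_rh = R√(Δφ²+q²Δλ²) = 7060.2 km
Excess = 7060.2 − 6831.6 = 228.6 ≈ 229 km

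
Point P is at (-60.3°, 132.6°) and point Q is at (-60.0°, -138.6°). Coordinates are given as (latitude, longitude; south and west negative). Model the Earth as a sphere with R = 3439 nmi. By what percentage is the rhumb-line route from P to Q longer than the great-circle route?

Great circle: σ = 0.7114 rad → d_gc = Rσ = 2446.5 nmi
Rhumb: Δφ = +0.0052, Δλ = +1.5499, Δψ = +0.0105, q = Δφ/Δψ = 0.4977 → d_rh = R√(Δφ²+q²Δλ²) = 2652.9 nmi
Excess = (2652.9 − 2446.5) / 2446.5 = 206.4 / 2446.5 = 8.44% ≈ 8.4%

8.4%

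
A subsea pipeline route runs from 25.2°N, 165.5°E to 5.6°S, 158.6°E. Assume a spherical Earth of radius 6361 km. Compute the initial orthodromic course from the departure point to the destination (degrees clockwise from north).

θ = atan2( sin Δλ·cos φ₂ ,  cos φ₁ sin φ₂ − sin φ₁ cos φ₂ cos Δλ )
  = atan2(-0.1196, -0.5090) = 193.22°

193.2°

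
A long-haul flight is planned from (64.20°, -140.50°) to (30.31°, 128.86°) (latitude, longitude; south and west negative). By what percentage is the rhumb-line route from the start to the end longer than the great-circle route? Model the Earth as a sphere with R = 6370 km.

6.7%

Great circle: σ = 1.1038 rad → d_gc = Rσ = 7031.4 km
Rhumb: Δφ = -0.5915, Δλ = -1.5820, Δψ = -0.9183, q = Δφ/Δψ = 0.6441 → d_rh = R√(Δφ²+q²Δλ²) = 7504.9 km
Excess = (7504.9 − 7031.4) / 7031.4 = 473.5 / 7031.4 = 6.73% ≈ 6.7%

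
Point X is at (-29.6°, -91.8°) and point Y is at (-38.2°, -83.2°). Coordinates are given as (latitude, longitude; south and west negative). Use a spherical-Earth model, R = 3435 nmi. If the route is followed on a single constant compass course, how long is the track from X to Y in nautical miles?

670 nmi

Δψ = ln[tan(π/4+φ₂/2)/tan(π/4+φ₁/2)] = -0.1812;  Δφ = -0.1501 rad,  Δλ = +0.1501 rad
q = Δφ/Δψ = 0.8285
d = R·√(Δφ² + q²Δλ²) = 3435·0.19492 = 670 nmi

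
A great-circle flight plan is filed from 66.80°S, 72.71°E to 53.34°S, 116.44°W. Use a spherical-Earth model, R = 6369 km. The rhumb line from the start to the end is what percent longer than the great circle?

Great circle: σ = 1.0413 rad → d_gc = Rσ = 6632.0 km
Rhumb: Δφ = +0.2349, Δλ = +2.9819, Δψ = +0.4787, q = Δφ/Δψ = 0.4908 → d_rh = R√(Δφ²+q²Δλ²) = 9439.6 km
Excess = (9439.6 − 6632.0) / 6632.0 = 2807.6 / 6632.0 = 42.33% ≈ 42.3%

42.3%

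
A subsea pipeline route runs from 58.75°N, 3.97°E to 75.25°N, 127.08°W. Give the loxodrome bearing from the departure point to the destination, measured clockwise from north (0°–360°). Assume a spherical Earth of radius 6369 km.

288.6°

Meridional parts: M(φ₁)=+1.2741, M(φ₂)=+2.0446 → ΔM = +0.7705;  Δλ = -2.2873 rad
tan C = Δλ / ΔM = -2.9687 → C = 288.62°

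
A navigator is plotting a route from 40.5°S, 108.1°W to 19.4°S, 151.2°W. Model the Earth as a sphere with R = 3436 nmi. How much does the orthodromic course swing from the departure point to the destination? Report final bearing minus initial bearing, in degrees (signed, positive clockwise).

Initial bearing θ₁ = atan2(sin Δλ cos φ₂, cos φ₁ sin φ₂ − sin φ₁ cos φ₂ cos Δλ) = 286.81°
Final bearing θ₂ = (initial bearing from the destination back to the start) + 180° = 309.49°
Δθ = θ₂ − θ₁ = +22.7°

+22.7°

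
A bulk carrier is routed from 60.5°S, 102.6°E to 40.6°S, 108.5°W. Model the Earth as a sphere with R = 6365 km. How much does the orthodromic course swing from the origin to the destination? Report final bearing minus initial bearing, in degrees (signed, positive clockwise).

Initial bearing θ₁ = atan2(sin Δλ cos φ₂, cos φ₁ sin φ₂ − sin φ₁ cos φ₂ cos Δλ) = 156.13°
Final bearing θ₂ = (initial bearing from the destination back to the start) + 180° = 15.21°
Δθ = θ₂ − θ₁ = -140.9°

-140.9°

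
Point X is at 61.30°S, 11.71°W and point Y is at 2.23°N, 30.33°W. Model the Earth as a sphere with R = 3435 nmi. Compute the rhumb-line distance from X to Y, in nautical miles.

3910 nmi

Δψ = ln[tan(π/4+φ₂/2)/tan(π/4+φ₁/2)] = +1.4022;  Δφ = +1.1088 rad,  Δλ = -0.3250 rad
q = Δφ/Δψ = 0.7908
d = R·√(Δφ² + q²Δλ²) = 3435·1.13820 = 3910 nmi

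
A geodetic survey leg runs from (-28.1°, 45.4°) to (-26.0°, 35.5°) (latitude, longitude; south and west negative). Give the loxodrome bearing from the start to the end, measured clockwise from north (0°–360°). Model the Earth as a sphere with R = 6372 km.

283.4°

Meridional parts: M(φ₁)=-0.5114, M(φ₂)=-0.4702 → ΔM = +0.0412;  Δλ = -0.1728 rad
tan C = Δλ / ΔM = -4.1982 → C = 283.40°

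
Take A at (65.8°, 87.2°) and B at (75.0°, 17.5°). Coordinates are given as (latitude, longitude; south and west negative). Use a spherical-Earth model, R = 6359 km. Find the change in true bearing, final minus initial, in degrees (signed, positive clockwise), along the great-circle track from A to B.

Initial bearing θ₁ = atan2(sin Δλ cos φ₂, cos φ₁ sin φ₂ − sin φ₁ cos φ₂ cos Δλ) = 322.30°
Final bearing θ₂ = (initial bearing from the destination back to the start) + 180° = 255.60°
Δθ = θ₂ − θ₁ = -66.7°

-66.7°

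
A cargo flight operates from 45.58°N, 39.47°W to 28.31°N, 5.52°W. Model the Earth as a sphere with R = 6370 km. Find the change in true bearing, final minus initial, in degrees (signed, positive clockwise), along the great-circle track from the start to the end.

+21.0°

At departure: θ₁ = atan2(sin Δλ cos φ₂, cos φ₁ sin φ₂ − sin φ₁ cos φ₂ cos Δλ) = 111.10°
At arrival: θ₂ = atan2(sin Δλ cos φ₁, −cos φ₂ sin φ₁ + sin φ₂ cos φ₁ cos Δλ) = 132.12°
Δθ = θ₂ − θ₁ = +21.0°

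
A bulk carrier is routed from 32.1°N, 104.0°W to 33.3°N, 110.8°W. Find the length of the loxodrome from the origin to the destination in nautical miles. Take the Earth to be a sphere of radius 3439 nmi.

351 nmi

Rhumb course C = atan2(Δλ, Δψ) with Δψ = ln[tan(π/4+φ₂/2)/tan(π/4+φ₁/2)] = +0.0249, Δλ = -0.1187 → C = 281.84°
d = R·|Δφ| / |cos C| = 3439·0.02094 / 0.20525 = 351 nmi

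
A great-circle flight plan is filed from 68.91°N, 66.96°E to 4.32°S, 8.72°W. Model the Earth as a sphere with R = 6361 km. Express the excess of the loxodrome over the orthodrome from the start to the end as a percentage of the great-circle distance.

3.0%

Great circle: σ = 1.5523 rad → d_gc = Rσ = 9874.4 km
Rhumb: Δφ = -1.2781, Δλ = -1.3209, Δψ = -1.7567, q = Δφ/Δψ = 0.7276 → d_rh = R√(Δφ²+q²Δλ²) = 10171.9 km
Excess = (10171.9 − 9874.4) / 9874.4 = 297.5 / 9874.4 = 3.01% ≈ 3.0%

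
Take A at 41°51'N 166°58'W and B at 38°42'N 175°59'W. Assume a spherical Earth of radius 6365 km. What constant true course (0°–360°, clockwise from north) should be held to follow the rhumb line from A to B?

245.4°

Δψ = ln[tan(π/4+φ₂/2)/tan(π/4+φ₁/2)] = -0.0721
Δλ = -0.1574 rad (taken the short way round)
course = atan2(Δλ, Δψ) = 245.39°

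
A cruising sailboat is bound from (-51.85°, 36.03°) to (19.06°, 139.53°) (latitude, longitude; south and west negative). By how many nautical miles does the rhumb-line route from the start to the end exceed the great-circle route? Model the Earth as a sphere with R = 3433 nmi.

Great circle: cos σ = sin φ₁ sin φ₂ + cos φ₁ cos φ₂ cos Δλ,  σ = 1.9748 rad → d_gc = 6779.5 nmi
Rhumb line: Δψ = +1.4009, q = Δφ/Δψ = 0.8834, d_rh = R√(Δφ²+q²Δλ²) = 6933.1 nmi
Excess = 6933.1 − 6779.5 = 153.6 ≈ 154 nmi

154 nmi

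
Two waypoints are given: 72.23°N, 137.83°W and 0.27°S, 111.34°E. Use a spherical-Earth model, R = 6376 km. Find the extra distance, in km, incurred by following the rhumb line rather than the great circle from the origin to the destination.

Great circle: cos σ = sin φ₁ sin φ₂ + cos φ₁ cos φ₂ cos Δλ,  σ = 1.6841 rad → d_gc = 10737.5 km
Rhumb line: Δψ = -1.8605, q = Δφ/Δψ = 0.6801, d_rh = R√(Δφ²+q²Δλ²) = 11638.4 km
Excess = 11638.4 − 10737.5 = 900.9 ≈ 901 km

901 km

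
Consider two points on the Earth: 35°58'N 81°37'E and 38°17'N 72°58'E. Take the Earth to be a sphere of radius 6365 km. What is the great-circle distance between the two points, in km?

808 km

cos σ = sin φ₁ sin φ₂ + cos φ₁ cos φ₂ cos Δλ
      = sin(35.97°)sin(38.28°) + cos(35.97°)cos(38.28°)cos(-8.65°) = 0.9920
σ = 7.272° → d = Rσ = 6365·0.12692 = 808 km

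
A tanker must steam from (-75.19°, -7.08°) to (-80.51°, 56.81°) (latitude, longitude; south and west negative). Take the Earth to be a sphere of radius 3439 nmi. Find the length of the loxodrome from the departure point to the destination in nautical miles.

Rhumb course C = atan2(Δλ, Δψ) with Δψ = ln[tan(π/4+φ₂/2)/tan(π/4+φ₁/2)] = -0.4484, Δλ = +1.1151 → C = 111.90°
d = R·|Δφ| / |cos C| = 3439·0.09285 / 0.37306 = 856 nmi

856 nmi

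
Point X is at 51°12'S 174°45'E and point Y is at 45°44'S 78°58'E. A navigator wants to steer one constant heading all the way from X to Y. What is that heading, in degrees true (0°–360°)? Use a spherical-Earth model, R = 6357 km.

274.9°

Δψ = ln[tan(π/4+φ₂/2)/tan(π/4+φ₁/2)] = +0.1441
Δλ = -1.6717 rad (taken the short way round)
course = atan2(Δλ, Δψ) = 274.93°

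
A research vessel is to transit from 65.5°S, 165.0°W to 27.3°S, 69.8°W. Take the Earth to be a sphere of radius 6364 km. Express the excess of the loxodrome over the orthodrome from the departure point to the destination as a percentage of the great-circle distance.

Great circle: σ = 1.1767 rad → d_gc = Rσ = 7488.7 km
Rhumb: Δφ = +0.6667, Δλ = +1.6616, Δψ = +1.0317, q = Δφ/Δψ = 0.6462 → d_rh = R√(Δφ²+q²Δλ²) = 8043.5 km
Excess = (8043.5 − 7488.7) / 7488.7 = 554.8 / 7488.7 = 7.41% ≈ 7.4%

7.4%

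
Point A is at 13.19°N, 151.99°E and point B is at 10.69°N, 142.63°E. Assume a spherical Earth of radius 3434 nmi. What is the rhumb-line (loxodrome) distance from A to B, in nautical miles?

569 nmi

Rhumb course C = atan2(Δλ, Δψ) with Δψ = ln[tan(π/4+φ₂/2)/tan(π/4+φ₁/2)] = -0.0446, Δλ = -0.1634 → C = 254.73°
d = R·|Δφ| / |cos C| = 3434·0.04363 / 0.26338 = 569 nmi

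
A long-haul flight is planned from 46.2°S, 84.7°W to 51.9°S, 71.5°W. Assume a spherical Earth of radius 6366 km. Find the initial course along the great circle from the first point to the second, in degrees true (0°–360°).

128.3°

θ = atan2( sin Δλ·cos φ₂ ,  cos φ₁ sin φ₂ − sin φ₁ cos φ₂ cos Δλ )
  = atan2(+0.1409, -0.1111) = 128.25°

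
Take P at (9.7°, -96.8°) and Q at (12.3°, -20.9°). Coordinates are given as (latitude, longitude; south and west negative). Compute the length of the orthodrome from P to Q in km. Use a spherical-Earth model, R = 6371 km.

cos σ = sin φ₁ sin φ₂ + cos φ₁ cos φ₂ cos Δλ
      = sin(9.70°)sin(12.30°) + cos(9.70°)cos(12.30°)cos(75.90°) = 0.2705
σ = 74.305° → d = Rσ = 6371·1.29687 = 8262 km

8262 km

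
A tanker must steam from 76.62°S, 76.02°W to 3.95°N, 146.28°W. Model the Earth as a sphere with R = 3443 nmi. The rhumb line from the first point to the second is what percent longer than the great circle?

3.1%

Great circle: σ = 1.5598 rad → d_gc = Rσ = 5370.5 nmi
Rhumb: Δφ = +1.4062, Δλ = -1.2263, Δψ = +2.2120, q = Δφ/Δψ = 0.6357 → d_rh = R√(Δφ²+q²Δλ²) = 5535.8 nmi
Excess = (5535.8 − 5370.5) / 5370.5 = 165.3 / 5370.5 = 3.08% ≈ 3.1%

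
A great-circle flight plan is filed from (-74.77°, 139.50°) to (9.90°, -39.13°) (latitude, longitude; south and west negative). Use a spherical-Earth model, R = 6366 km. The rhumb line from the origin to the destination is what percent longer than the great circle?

28.1%

Great circle: σ = 2.0093 rad → d_gc = Rσ = 12791.3 km
Rhumb: Δφ = +1.4778, Δλ = -3.1177, Δψ = +2.1858, q = Δφ/Δψ = 0.6761 → d_rh = R√(Δφ²+q²Δλ²) = 16387.2 km
Excess = (16387.2 − 12791.3) / 12791.3 = 3595.9 / 12791.3 = 28.11% ≈ 28.1%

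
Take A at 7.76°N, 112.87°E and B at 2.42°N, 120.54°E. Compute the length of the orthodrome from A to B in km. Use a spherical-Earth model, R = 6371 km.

Haversine: a = sin²(Δφ/2)+cos φ₁ cos φ₂ sin²(Δλ/2) = 0.00660;  σ = 2·atan2(√a,√(1−a))
σ = 9.319° → d = Rσ = 6371·0.16264 = 1036 km

1036 km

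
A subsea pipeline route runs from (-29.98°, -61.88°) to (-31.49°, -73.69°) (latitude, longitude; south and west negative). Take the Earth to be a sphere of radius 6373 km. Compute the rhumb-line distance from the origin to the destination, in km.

Rhumb course C = atan2(Δλ, Δψ) with Δψ = ln[tan(π/4+φ₂/2)/tan(π/4+φ₁/2)] = -0.0307, Δλ = -0.2061 → C = 261.54°
d = R·|Δφ| / |cos C| = 6373·0.02635 / 0.14714 = 1141 km

1141 km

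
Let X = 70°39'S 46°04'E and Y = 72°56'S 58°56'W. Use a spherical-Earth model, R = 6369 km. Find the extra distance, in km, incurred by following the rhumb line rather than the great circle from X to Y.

Great circle: cos σ = sin φ₁ sin φ₂ + cos φ₁ cos φ₂ cos Δλ,  σ = 0.5016 rad → d_gc = 3194.9 km
Rhumb line: Δψ = -0.1277, q = Δφ/Δψ = 0.3121, d_rh = R√(Δφ²+q²Δλ²) = 3651.2 km
Excess = 3651.2 − 3194.9 = 456.3 ≈ 456 km

456 km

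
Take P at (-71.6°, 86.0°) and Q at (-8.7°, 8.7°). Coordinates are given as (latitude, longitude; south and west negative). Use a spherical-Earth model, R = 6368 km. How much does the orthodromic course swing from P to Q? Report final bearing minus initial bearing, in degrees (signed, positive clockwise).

Initial bearing θ₁ = atan2(sin Δλ cos φ₂, cos φ₁ sin φ₂ − sin φ₁ cos φ₂ cos Δλ) = 279.33°
Final bearing θ₂ = (initial bearing from the destination back to the start) + 180° = 341.63°
Δθ = θ₂ − θ₁ = +62.3°

+62.3°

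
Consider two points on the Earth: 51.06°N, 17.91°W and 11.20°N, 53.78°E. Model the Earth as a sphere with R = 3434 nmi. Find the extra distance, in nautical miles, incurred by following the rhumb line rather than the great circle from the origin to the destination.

90 nmi

Great circle: cos σ = sin φ₁ sin φ₂ + cos φ₁ cos φ₂ cos Δλ,  σ = 1.2188 rad → d_gc = 4185.4 nmi
Rhumb line: Δψ = -0.8431, q = Δφ/Δψ = 0.8252, d_rh = R√(Δφ²+q²Δλ²) = 4275.4 nmi
Excess = 4275.4 − 4185.4 = 90.0 ≈ 90 nmi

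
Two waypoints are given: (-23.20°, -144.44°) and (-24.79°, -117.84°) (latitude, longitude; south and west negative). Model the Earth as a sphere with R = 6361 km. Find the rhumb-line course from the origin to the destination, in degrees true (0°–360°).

Δψ = ln[tan(π/4+φ₂/2)/tan(π/4+φ₁/2)] = -0.0304
Δλ = +0.4643 rad (taken the short way round)
course = atan2(Δλ, Δψ) = 93.74°

93.7°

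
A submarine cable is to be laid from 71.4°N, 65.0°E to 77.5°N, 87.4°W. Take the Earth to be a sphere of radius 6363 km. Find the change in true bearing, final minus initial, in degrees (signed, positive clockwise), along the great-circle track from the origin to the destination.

-151.4°

Initial bearing θ₁ = atan2(sin Δλ cos φ₂, cos φ₁ sin φ₂ − sin φ₁ cos φ₂ cos Δλ) = 348.51°
Final bearing θ₂ = (initial bearing from the destination back to the start) + 180° = 197.07°
Δθ = θ₂ − θ₁ = -151.4°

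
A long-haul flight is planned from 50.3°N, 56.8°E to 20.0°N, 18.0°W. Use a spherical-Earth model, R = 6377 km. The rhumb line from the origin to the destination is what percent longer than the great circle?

Great circle: σ = 1.1368 rad → d_gc = Rσ = 7249.2 km
Rhumb: Δφ = -0.5288, Δλ = -1.3055, Δψ = -0.6625, q = Δφ/Δψ = 0.7983 → d_rh = R√(Δφ²+q²Δλ²) = 7452.5 km
Excess = (7452.5 − 7249.2) / 7249.2 = 203.3 / 7249.2 = 2.80% ≈ 2.8%

2.8%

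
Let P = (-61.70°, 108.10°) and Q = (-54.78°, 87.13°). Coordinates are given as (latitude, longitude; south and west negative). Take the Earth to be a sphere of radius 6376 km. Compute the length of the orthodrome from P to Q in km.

Haversine: a = sin²(Δφ/2)+cos φ₁ cos φ₂ sin²(Δλ/2) = 0.01270;  σ = 2·atan2(√a,√(1−a))
σ = 12.940° → d = Rσ = 6376·0.22584 = 1440 km

1440 km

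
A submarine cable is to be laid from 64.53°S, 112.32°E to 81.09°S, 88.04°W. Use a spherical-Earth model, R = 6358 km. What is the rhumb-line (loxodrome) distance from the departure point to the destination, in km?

Δψ = ln[tan(π/4+φ₂/2)/tan(π/4+φ₁/2)] = -1.0650;  Δφ = -0.2890 rad,  Δλ = +2.7862 rad
q = Δφ/Δψ = 0.2714
d = R·√(Δφ² + q²Δλ²) = 6358·0.80952 = 5147 km

5147 km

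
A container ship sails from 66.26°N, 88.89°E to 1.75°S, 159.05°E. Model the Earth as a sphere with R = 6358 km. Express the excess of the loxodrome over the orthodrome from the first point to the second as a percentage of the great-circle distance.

2.5%

Great circle: σ = 1.4620 rad → d_gc = Rσ = 9295.2 km
Rhumb: Δφ = -1.1870, Δλ = +1.2245, Δψ = -1.5903, q = Δφ/Δψ = 0.7464 → d_rh = R√(Δφ²+q²Δλ²) = 9525.0 km
Excess = (9525.0 − 9295.2) / 9295.2 = 229.8 / 9295.2 = 2.47% ≈ 2.5%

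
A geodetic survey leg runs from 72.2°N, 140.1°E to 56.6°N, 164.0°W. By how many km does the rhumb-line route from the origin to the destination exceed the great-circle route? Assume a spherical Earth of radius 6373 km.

101 km

Great circle: cos σ = sin φ₁ sin φ₂ + cos φ₁ cos φ₂ cos Δλ,  σ = 0.4751 rad → d_gc = 3028.1 km
Rhumb line: Δψ = -0.6502, q = Δφ/Δψ = 0.4188, d_rh = R√(Δφ²+q²Δλ²) = 3129.0 km
Excess = 3129.0 − 3028.1 = 100.9 ≈ 101 km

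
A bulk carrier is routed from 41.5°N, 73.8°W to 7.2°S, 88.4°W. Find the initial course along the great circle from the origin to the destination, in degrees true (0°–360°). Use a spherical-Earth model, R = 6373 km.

198.9°

θ = atan2( sin Δλ·cos φ₂ ,  cos φ₁ sin φ₂ − sin φ₁ cos φ₂ cos Δλ )
  = atan2(-0.2501, -0.7300) = 198.91°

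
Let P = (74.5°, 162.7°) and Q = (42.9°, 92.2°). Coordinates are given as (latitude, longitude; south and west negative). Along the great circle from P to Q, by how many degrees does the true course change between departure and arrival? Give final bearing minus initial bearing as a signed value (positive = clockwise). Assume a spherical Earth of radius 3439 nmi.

Initial bearing θ₁ = atan2(sin Δλ cos φ₂, cos φ₁ sin φ₂ − sin φ₁ cos φ₂ cos Δλ) = 265.55°
Final bearing θ₂ = (initial bearing from the destination back to the start) + 180° = 201.33°
Δθ = θ₂ − θ₁ = -64.2°

-64.2°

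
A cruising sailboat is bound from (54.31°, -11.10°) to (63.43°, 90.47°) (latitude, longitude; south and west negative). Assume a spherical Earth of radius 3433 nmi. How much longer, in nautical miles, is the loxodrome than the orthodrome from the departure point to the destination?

319 nmi

Great circle: cos σ = sin φ₁ sin φ₂ + cos φ₁ cos φ₂ cos Δλ,  σ = 0.8311 rad → d_gc = 2853.1 nmi
Rhumb line: Δψ = +0.3100, q = Δφ/Δψ = 0.5134, d_rh = R√(Δφ²+q²Δλ²) = 3172.0 nmi
Excess = 3172.0 − 2853.1 = 318.9 ≈ 319 nmi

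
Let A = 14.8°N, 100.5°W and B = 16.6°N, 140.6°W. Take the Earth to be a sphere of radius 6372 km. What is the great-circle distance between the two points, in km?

Haversine: a = sin²(Δφ/2)+cos φ₁ cos φ₂ sin²(Δλ/2) = 0.10915;  σ = 2·atan2(√a,√(1−a))
σ = 38.584° → d = Rσ = 6372·0.67341 = 4291 km

4291 km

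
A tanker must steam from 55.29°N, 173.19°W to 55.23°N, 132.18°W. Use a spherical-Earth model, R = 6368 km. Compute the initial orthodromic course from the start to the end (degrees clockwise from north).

73.1°

θ = atan2( sin Δλ·cos φ₂ ,  cos φ₁ sin φ₂ − sin φ₁ cos φ₂ cos Δλ )
  = atan2(+0.3742, +0.1140) = 73.06°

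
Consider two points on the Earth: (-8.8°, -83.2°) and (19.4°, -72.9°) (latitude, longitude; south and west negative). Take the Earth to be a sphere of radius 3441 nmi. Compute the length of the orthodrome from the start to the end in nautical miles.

Haversine: a = sin²(Δφ/2)+cos φ₁ cos φ₂ sin²(Δλ/2) = 0.06686;  σ = 2·atan2(√a,√(1−a))
σ = 29.971° → d = Rσ = 3441·0.52308 = 1800 nmi

1800 nmi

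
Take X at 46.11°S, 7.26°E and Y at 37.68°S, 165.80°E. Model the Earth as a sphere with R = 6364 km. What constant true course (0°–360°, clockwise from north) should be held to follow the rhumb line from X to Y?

Δψ = ln[tan(π/4+φ₂/2)/tan(π/4+φ₁/2)] = +0.1981
Δλ = +2.7670 rad (taken the short way round)
course = atan2(Δλ, Δψ) = 85.90°

85.9°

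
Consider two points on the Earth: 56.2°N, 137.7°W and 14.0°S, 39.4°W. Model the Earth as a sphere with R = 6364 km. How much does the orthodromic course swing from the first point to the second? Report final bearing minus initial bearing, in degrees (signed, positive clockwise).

At departure: θ₁ = atan2(sin Δλ cos φ₂, cos φ₁ sin φ₂ − sin φ₁ cos φ₂ cos Δλ) = 91.09°
At arrival: θ₂ = atan2(sin Δλ cos φ₁, −cos φ₂ sin φ₁ + sin φ₂ cos φ₁ cos Δλ) = 145.02°
Δθ = θ₂ − θ₁ = +53.9°

+53.9°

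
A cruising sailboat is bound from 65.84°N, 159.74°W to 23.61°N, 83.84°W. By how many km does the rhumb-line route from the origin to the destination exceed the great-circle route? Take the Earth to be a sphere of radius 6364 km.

297 km

Great circle: cos σ = sin φ₁ sin φ₂ + cos φ₁ cos φ₂ cos Δλ,  σ = 1.0964 rad → d_gc = 6977.6 km
Rhumb line: Δψ = -1.1174, q = Δφ/Δψ = 0.6596, d_rh = R√(Δφ²+q²Δλ²) = 7274.7 km
Excess = 7274.7 − 6977.6 = 297.1 ≈ 297 km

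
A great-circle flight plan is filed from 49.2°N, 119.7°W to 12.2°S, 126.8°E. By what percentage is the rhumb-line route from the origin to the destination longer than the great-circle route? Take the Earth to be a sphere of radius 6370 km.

Great circle: σ = 1.9983 rad → d_gc = Rσ = 12729.4 km
Rhumb: Δφ = -1.0716, Δλ = -1.9809, Δψ = -1.2037, q = Δφ/Δψ = 0.8903 → d_rh = R√(Δφ²+q²Δλ²) = 13145.5 km
Excess = (13145.5 − 12729.4) / 12729.4 = 416.1 / 12729.4 = 3.27% ≈ 3.3%

3.3%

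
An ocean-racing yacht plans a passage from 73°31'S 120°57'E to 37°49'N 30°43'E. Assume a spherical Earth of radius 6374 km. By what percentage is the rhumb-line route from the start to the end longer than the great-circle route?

Great circle: σ = 2.2004 rad → d_gc = Rσ = 14025.6 km
Rhumb: Δφ = +1.9431, Δλ = -1.5749, Δψ = +2.6460, q = Δφ/Δψ = 0.7344 → d_rh = R√(Δφ²+q²Δλ²) = 14413.3 km
Excess = (14413.3 − 14025.6) / 14025.6 = 387.7 / 14025.6 = 2.76% ≈ 2.8%

2.8%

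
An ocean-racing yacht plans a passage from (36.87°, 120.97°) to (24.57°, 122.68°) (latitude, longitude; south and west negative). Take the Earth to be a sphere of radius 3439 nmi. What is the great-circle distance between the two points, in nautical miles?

743 nmi

cos σ = sin φ₁ sin φ₂ + cos φ₁ cos φ₂ cos Δλ
      = sin(36.87°)sin(24.57°) + cos(36.87°)cos(24.57°)cos(1.71°) = 0.9767
σ = 12.387° → d = Rσ = 3439·0.21619 = 743 nmi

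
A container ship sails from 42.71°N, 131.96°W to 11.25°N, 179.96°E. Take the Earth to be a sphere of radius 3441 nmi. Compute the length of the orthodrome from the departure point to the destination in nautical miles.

cos σ = sin φ₁ sin φ₂ + cos φ₁ cos φ₂ cos Δλ
      = sin(42.71°)sin(11.25°) + cos(42.71°)cos(11.25°)cos(-48.08°) = 0.6138
σ = 52.135° → d = Rσ = 3441·0.90992 = 3131 nmi

3131 nmi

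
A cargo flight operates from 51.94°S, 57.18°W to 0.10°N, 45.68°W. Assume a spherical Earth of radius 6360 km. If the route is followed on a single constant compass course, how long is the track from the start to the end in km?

5878 km

Rhumb course C = atan2(Δλ, Δψ) with Δψ = ln[tan(π/4+φ₂/2)/tan(π/4+φ₁/2)] = +1.0662, Δλ = +0.2007 → C = 10.66°
d = R·|Δφ| / |cos C| = 6360·0.90827 / 0.98274 = 5878 km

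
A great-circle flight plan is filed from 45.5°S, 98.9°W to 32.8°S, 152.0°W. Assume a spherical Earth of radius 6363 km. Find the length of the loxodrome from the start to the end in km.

4765 km

Rhumb course C = atan2(Δλ, Δψ) with Δψ = ln[tan(π/4+φ₂/2)/tan(π/4+φ₁/2)] = +0.2872, Δλ = -0.9268 → C = 287.22°
d = R·|Δφ| / |cos C| = 6363·0.22166 / 0.29601 = 4765 km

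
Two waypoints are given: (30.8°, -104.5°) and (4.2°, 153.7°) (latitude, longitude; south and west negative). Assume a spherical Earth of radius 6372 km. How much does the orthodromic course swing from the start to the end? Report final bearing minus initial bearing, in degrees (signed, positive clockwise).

-41.6°

Initial bearing θ₁ = atan2(sin Δλ cos φ₂, cos φ₁ sin φ₂ − sin φ₁ cos φ₂ cos Δλ) = 279.73°
Final bearing θ₂ = (initial bearing from the destination back to the start) + 180° = 238.09°
Δθ = θ₂ − θ₁ = -41.6°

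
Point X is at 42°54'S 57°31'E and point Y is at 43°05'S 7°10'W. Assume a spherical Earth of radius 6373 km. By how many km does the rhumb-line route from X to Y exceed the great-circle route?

138 km

Great circle: cos σ = sin φ₁ sin φ₂ + cos φ₁ cos φ₂ cos Δλ,  σ = 0.8041 rad → d_gc = 5124.5 km
Rhumb line: Δψ = -0.0044, q = Δφ/Δψ = 0.7315, d_rh = R√(Δφ²+q²Δλ²) = 5262.6 km
Excess = 5262.6 − 5124.5 = 138.1 ≈ 138 km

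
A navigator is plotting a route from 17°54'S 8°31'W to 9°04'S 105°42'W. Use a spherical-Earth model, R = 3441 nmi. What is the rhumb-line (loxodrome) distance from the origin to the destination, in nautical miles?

Rhumb course C = atan2(Δλ, Δψ) with Δψ = ln[tan(π/4+φ₂/2)/tan(π/4+φ₁/2)] = +0.1587, Δλ = -1.6962 → C = 275.35°
d = R·|Δφ| / |cos C| = 3441·0.15417 / 0.09317 = 5694 nmi

5694 nmi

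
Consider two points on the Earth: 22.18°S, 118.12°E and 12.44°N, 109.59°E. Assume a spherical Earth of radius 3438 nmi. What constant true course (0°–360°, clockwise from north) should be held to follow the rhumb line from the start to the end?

346.4°

Meridional parts: M(φ₁)=-0.3972, M(φ₂)=+0.2188 → ΔM = +0.6160;  Δλ = -0.1489 rad
tan C = Δλ / ΔM = -0.2417 → C = 346.41°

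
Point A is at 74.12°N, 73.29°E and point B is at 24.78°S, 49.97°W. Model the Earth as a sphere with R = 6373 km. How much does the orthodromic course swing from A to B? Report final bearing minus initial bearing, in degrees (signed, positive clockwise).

Initial bearing θ₁ = atan2(sin Δλ cos φ₂, cos φ₁ sin φ₂ − sin φ₁ cos φ₂ cos Δλ) = 295.63°
Final bearing θ₂ = (initial bearing from the destination back to the start) + 180° = 195.77°
Δθ = θ₂ − θ₁ = -99.9°

-99.9°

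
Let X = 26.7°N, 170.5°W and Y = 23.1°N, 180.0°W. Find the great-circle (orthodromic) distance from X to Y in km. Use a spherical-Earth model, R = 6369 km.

1038 km

cos σ = sin φ₁ sin φ₂ + cos φ₁ cos φ₂ cos Δλ
      = sin(26.70°)sin(23.10°) + cos(26.70°)cos(23.10°)cos(-9.50°) = 0.9868
σ = 9.335° → d = Rσ = 6369·0.16293 = 1038 km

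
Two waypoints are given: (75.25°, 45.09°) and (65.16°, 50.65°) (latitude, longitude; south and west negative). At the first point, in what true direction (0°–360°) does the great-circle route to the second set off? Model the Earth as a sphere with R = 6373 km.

166.8°

N = sin Δλ·cos φ₂ = +0.0407;  D = cos φ₁ sin φ₂ − sin φ₁ cos φ₂ cos Δλ = -0.1733
initial course = atan2(N, D) = 166.78°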